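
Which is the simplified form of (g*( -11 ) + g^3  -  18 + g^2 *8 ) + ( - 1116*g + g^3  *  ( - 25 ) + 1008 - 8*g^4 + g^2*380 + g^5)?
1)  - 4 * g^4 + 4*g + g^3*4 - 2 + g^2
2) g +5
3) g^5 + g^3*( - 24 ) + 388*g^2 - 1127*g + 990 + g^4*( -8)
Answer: 3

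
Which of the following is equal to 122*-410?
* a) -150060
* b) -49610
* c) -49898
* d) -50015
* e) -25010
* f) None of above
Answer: f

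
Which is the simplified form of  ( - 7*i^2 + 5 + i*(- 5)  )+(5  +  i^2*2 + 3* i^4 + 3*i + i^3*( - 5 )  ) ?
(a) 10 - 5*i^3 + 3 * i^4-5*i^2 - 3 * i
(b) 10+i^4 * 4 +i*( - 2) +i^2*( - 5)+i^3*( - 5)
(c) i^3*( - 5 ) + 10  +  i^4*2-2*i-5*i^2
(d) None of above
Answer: d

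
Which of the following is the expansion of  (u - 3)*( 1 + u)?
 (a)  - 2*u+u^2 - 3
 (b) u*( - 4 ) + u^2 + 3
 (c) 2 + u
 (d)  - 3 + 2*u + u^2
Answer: a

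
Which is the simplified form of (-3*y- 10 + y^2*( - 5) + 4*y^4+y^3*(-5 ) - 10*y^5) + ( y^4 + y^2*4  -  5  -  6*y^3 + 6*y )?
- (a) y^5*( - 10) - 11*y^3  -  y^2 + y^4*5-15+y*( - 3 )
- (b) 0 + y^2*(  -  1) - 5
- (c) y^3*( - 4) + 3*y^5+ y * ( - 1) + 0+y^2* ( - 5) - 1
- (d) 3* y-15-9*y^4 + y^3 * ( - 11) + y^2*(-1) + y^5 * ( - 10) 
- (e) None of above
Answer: e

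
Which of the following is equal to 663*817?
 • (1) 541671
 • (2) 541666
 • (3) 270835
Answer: 1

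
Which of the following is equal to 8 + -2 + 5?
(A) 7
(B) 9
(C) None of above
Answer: C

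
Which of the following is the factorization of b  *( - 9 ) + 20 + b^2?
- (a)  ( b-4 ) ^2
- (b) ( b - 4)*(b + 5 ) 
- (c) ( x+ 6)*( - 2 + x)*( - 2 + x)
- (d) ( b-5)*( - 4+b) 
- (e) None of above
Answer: d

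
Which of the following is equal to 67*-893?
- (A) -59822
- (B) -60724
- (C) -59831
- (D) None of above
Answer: C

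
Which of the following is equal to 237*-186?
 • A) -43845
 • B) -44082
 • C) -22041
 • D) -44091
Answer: B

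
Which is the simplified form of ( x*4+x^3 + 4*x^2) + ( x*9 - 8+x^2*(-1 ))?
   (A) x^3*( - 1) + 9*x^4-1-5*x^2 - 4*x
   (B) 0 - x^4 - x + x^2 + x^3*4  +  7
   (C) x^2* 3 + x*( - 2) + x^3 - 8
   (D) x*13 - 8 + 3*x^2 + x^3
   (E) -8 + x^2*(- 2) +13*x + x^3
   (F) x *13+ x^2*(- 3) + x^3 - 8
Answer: D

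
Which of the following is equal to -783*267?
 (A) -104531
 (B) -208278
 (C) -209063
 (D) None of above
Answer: D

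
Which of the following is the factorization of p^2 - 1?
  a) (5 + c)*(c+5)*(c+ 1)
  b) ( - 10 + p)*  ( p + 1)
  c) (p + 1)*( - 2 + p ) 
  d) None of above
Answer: d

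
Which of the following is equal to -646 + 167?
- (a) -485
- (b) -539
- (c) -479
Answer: c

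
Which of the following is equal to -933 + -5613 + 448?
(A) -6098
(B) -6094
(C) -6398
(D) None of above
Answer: A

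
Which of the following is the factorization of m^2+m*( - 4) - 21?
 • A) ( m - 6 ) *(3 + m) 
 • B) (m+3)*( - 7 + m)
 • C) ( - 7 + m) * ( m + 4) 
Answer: B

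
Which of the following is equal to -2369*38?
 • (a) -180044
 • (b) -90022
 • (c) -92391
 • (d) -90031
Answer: b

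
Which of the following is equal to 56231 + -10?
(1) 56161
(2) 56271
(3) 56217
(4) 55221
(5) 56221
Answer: 5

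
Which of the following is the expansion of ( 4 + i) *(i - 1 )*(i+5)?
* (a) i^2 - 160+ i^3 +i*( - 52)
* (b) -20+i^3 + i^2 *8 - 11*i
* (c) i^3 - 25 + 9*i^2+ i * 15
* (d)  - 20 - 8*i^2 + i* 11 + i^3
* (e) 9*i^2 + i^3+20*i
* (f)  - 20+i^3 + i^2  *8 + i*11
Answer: f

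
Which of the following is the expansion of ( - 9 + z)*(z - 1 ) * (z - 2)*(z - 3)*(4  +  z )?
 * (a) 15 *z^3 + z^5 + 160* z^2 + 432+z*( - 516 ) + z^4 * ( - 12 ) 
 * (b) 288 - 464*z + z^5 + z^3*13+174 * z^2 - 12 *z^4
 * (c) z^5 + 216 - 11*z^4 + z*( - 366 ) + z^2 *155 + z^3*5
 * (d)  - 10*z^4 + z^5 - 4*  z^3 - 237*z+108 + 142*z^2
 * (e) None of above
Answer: c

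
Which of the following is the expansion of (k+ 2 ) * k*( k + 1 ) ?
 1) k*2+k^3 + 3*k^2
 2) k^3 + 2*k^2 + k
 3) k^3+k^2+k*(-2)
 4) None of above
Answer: 1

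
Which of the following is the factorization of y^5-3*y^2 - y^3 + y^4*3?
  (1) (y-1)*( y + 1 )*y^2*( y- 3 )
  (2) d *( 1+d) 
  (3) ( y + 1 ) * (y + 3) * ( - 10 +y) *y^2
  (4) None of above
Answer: 4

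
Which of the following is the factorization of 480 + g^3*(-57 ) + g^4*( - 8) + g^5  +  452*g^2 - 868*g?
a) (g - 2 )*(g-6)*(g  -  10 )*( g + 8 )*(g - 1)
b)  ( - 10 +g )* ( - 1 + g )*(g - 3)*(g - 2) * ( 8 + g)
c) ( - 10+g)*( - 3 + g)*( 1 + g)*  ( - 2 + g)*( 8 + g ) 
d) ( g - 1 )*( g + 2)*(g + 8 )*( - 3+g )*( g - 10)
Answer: b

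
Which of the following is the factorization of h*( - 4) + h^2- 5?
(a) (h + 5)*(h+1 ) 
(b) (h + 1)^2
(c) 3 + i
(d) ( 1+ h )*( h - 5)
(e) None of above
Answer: d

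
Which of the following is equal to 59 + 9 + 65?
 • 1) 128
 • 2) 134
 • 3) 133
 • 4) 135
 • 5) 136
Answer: 3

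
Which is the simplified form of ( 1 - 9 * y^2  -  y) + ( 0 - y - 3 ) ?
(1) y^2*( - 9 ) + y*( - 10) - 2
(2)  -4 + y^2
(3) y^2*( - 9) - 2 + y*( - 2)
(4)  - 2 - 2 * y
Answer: 3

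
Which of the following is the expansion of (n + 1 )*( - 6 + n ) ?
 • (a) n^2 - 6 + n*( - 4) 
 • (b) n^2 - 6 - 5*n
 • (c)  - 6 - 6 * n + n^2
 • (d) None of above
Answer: b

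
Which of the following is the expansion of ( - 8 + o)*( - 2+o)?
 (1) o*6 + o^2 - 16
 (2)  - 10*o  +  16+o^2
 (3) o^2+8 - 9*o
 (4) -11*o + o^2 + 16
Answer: 2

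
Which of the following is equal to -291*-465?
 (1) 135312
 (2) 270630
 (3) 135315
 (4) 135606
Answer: 3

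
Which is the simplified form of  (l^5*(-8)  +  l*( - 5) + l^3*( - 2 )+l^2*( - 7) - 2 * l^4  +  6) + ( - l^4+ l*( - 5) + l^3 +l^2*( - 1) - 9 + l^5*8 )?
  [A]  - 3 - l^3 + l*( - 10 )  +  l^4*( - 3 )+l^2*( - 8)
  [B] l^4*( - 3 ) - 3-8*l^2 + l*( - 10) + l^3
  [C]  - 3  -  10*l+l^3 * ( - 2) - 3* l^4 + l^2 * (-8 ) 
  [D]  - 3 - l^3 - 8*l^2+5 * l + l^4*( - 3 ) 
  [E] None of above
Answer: A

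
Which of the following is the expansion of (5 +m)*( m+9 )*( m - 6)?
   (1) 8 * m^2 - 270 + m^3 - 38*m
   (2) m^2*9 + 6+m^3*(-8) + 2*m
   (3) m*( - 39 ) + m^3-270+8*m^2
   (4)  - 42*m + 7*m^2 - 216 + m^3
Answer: 3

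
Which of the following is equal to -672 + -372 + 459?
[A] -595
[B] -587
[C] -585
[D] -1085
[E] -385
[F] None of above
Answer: C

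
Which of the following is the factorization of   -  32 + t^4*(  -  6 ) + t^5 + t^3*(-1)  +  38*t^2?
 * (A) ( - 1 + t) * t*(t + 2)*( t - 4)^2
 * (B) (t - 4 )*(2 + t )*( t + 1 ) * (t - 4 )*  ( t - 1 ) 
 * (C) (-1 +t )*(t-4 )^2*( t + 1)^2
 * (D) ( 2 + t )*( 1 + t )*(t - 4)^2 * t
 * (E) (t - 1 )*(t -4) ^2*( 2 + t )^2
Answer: B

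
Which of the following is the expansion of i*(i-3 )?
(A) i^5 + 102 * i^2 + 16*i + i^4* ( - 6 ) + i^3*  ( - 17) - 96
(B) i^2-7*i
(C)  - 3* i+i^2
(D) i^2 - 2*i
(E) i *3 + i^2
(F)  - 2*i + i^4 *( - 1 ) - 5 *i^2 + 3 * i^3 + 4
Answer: C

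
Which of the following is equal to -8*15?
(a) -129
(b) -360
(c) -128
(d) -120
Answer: d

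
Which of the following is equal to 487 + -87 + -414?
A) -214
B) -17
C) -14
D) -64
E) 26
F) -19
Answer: C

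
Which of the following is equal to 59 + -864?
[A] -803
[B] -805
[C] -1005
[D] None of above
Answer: B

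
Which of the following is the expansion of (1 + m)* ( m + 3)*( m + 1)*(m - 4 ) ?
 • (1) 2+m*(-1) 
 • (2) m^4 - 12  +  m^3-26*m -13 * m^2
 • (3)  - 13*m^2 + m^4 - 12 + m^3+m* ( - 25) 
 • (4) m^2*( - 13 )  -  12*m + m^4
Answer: 3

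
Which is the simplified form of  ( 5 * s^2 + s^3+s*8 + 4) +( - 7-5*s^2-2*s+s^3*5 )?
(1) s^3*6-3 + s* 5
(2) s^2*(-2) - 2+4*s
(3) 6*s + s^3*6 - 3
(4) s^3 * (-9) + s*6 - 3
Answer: 3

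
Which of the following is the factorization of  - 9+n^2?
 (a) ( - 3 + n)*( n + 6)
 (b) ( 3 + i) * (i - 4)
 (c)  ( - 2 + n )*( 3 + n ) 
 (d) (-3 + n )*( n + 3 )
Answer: d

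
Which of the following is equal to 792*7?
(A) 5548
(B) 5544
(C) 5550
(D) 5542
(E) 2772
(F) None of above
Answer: B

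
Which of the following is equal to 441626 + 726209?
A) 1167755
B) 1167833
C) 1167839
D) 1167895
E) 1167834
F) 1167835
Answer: F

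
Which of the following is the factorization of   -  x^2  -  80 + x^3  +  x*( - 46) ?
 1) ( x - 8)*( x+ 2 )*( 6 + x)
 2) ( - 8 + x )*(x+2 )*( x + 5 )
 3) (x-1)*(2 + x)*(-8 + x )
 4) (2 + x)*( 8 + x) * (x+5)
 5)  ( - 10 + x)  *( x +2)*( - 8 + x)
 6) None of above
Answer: 2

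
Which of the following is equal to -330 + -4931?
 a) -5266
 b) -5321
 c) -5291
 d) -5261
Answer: d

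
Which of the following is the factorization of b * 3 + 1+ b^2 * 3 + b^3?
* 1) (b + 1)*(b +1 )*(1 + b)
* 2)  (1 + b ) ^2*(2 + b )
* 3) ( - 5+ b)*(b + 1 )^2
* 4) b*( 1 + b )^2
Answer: 1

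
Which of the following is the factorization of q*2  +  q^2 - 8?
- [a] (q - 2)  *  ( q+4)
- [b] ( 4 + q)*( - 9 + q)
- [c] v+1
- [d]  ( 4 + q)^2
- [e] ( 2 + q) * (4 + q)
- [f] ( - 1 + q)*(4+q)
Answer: a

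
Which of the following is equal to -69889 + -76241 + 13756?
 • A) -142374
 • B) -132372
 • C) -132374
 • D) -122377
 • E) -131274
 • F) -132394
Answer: C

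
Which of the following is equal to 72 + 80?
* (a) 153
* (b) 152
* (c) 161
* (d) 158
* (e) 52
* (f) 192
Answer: b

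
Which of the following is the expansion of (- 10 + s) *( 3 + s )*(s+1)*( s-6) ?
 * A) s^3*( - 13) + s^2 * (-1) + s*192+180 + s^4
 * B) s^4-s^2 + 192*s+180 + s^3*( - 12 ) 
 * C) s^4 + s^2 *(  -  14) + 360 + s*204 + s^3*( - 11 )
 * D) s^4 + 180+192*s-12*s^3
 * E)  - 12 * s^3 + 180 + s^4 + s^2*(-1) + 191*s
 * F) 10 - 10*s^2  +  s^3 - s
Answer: B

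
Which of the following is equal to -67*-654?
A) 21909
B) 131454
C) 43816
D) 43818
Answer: D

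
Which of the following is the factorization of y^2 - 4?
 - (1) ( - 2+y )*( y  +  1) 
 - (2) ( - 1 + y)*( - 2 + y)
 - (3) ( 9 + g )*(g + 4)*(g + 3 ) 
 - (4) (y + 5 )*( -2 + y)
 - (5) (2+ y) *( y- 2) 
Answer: 5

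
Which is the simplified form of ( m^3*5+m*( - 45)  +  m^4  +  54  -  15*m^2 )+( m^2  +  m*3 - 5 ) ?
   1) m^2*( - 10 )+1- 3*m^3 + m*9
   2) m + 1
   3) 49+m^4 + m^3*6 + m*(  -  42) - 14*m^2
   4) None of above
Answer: 4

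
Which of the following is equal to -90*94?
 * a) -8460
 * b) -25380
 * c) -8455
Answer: a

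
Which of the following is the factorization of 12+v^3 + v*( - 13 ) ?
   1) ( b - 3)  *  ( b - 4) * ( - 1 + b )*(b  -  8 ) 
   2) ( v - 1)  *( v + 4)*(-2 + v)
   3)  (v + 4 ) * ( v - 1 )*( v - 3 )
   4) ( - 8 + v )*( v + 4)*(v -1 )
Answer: 3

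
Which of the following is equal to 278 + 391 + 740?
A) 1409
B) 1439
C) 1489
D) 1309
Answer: A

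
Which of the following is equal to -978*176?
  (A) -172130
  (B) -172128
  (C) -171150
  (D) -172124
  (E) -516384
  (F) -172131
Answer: B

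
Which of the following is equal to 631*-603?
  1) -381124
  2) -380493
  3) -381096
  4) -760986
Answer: 2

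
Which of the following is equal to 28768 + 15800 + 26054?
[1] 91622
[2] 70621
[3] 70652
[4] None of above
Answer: 4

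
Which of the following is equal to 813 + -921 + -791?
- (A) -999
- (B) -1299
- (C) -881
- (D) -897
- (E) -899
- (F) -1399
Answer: E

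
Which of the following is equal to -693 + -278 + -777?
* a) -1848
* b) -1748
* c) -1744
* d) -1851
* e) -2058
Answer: b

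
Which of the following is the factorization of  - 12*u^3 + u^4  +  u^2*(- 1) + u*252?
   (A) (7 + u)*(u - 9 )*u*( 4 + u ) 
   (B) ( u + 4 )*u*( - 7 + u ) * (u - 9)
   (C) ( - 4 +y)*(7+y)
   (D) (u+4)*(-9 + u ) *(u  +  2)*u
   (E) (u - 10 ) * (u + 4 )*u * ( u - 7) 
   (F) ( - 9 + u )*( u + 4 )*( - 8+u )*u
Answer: B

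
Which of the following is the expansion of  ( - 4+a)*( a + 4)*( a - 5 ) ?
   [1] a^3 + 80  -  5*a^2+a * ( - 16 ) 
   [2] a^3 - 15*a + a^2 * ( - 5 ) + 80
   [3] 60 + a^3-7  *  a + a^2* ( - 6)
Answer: 1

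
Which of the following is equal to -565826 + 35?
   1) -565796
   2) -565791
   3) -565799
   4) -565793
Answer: 2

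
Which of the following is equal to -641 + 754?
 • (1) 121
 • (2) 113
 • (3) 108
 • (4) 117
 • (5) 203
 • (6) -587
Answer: 2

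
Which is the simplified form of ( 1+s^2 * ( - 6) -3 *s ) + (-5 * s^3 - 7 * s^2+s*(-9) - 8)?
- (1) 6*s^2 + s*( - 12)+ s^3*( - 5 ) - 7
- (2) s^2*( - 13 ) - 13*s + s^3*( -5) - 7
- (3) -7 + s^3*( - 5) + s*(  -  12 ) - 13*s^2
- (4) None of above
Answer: 3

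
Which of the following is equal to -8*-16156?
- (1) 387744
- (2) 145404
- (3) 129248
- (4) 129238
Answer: 3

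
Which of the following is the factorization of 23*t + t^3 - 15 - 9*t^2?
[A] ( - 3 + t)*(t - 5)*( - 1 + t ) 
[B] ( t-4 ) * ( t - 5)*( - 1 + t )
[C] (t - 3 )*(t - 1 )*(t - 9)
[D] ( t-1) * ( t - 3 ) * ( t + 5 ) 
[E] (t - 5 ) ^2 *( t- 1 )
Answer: A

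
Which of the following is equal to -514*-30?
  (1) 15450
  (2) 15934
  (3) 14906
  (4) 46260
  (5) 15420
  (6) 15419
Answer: 5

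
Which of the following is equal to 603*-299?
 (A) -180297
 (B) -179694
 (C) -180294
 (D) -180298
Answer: A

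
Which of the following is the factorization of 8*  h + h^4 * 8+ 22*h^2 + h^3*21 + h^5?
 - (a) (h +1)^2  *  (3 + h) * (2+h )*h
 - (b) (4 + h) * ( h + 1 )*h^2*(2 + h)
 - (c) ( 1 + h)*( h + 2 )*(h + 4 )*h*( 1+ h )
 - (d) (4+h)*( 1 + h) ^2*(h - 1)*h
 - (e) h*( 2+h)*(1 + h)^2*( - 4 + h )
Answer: c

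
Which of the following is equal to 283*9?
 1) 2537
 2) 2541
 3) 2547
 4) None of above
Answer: 3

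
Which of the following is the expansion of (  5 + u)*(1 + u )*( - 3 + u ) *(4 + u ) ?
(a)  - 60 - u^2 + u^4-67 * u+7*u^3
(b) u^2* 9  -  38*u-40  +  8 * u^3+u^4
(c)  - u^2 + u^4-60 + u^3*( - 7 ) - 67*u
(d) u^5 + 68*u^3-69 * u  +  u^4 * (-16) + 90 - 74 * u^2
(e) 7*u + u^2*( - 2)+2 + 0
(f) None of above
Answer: a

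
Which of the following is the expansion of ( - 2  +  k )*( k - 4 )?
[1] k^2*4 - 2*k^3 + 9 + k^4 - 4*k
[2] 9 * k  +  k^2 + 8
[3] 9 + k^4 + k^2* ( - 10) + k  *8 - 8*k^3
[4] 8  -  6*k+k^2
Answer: 4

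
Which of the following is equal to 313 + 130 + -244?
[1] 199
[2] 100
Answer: 1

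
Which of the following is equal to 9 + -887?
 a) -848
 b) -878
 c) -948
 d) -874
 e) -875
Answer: b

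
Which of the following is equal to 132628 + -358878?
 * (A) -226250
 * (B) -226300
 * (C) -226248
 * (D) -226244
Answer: A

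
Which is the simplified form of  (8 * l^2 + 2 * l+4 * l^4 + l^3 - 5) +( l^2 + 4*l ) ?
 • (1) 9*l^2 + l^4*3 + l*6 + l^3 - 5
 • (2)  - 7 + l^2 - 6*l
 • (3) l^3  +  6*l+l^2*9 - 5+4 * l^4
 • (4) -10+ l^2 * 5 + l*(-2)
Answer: 3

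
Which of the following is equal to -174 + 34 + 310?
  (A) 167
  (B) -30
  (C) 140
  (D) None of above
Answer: D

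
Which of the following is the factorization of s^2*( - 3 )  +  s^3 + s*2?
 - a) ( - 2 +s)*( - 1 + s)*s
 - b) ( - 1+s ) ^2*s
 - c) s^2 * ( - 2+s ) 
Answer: a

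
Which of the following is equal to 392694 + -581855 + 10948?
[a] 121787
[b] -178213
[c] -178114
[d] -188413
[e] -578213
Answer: b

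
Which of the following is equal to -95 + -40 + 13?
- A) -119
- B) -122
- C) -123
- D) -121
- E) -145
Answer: B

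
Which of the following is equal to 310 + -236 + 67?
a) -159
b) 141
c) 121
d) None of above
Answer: b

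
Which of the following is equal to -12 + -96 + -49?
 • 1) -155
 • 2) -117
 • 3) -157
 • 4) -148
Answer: 3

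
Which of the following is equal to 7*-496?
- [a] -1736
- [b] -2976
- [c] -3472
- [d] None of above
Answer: c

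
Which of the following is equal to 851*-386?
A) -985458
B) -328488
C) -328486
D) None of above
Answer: C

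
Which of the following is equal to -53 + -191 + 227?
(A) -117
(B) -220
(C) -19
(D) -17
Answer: D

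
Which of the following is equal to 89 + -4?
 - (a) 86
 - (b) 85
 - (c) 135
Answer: b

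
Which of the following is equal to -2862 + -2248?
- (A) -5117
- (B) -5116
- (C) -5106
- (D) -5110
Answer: D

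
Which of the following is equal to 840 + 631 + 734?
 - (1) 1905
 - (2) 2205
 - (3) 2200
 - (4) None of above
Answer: 2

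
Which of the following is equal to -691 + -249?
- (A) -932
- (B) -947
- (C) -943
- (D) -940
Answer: D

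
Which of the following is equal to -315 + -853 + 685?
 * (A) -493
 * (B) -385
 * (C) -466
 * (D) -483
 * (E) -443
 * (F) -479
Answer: D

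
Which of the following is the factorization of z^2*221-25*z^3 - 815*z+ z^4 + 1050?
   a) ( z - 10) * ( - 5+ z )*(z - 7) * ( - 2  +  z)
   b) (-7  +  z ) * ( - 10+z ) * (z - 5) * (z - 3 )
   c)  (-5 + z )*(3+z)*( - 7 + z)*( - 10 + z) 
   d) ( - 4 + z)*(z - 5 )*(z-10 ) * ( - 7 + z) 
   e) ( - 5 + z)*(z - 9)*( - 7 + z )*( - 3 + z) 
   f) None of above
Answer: b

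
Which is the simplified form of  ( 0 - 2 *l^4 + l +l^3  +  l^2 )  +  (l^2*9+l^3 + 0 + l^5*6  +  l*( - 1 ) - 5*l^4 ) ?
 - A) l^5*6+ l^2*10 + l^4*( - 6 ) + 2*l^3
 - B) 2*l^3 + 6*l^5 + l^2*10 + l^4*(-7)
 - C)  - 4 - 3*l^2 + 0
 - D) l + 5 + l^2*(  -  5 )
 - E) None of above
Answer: B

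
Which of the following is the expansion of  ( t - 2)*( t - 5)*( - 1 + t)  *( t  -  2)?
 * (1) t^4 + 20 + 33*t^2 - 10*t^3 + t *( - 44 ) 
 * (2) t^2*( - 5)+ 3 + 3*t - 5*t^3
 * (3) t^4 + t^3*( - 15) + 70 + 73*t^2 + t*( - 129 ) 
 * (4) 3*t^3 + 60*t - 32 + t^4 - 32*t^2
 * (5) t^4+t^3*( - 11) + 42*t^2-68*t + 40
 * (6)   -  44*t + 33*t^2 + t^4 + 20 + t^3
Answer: 1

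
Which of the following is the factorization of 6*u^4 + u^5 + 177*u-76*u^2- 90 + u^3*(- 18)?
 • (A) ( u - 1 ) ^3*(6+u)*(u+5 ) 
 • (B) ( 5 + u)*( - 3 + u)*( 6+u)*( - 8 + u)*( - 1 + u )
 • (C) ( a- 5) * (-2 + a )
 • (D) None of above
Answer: D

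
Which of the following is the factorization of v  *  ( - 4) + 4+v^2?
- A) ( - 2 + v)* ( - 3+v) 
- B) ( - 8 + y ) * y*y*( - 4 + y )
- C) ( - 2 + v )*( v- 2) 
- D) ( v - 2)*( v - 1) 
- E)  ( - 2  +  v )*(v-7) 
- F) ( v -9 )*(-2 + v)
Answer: C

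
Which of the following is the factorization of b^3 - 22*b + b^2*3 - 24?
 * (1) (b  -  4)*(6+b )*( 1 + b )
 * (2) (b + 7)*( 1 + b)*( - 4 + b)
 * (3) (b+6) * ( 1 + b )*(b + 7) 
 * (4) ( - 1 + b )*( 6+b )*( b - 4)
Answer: 1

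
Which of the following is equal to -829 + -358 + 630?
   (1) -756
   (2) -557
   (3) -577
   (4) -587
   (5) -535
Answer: 2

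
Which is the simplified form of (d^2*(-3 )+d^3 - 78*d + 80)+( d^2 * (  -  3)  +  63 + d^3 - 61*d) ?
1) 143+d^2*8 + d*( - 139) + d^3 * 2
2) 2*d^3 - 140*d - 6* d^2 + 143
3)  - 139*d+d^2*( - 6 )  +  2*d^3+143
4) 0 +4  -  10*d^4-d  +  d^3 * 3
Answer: 3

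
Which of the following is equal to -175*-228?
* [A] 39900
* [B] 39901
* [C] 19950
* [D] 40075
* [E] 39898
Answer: A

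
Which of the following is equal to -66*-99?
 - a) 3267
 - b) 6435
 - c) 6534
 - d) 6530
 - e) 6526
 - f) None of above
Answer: c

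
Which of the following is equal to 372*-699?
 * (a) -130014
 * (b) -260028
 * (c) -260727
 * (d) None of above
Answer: b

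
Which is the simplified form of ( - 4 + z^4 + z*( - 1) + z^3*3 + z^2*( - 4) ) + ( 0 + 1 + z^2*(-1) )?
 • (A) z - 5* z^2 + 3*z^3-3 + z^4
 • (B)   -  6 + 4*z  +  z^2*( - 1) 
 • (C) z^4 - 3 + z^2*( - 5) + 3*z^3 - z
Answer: C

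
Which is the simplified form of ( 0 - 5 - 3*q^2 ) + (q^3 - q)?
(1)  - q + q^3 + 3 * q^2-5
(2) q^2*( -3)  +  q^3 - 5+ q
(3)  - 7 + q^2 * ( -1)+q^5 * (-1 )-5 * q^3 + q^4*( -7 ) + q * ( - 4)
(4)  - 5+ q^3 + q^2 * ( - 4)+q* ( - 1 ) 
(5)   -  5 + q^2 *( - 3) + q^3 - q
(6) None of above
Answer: 5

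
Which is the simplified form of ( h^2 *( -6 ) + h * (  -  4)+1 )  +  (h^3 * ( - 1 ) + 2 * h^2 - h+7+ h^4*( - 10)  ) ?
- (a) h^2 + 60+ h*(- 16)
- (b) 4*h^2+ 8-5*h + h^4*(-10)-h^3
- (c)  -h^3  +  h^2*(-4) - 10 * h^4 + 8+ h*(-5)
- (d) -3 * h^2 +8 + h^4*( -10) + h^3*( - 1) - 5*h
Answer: c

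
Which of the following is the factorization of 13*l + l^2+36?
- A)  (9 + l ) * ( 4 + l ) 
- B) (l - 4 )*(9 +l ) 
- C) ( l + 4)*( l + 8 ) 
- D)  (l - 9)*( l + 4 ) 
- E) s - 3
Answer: A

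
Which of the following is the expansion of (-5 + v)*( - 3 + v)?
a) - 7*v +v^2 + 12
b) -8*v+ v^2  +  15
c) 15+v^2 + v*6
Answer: b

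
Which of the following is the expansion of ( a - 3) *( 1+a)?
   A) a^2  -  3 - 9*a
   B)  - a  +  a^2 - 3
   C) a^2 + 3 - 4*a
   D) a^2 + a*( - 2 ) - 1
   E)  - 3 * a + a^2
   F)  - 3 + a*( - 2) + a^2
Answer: F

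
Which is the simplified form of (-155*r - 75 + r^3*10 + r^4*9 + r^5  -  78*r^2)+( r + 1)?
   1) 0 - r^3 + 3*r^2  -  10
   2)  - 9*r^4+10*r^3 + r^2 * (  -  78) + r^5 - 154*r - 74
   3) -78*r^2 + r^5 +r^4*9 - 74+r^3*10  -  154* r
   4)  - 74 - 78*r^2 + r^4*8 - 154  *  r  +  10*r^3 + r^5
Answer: 3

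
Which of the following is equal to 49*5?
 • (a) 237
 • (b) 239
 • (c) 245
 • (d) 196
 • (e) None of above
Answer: c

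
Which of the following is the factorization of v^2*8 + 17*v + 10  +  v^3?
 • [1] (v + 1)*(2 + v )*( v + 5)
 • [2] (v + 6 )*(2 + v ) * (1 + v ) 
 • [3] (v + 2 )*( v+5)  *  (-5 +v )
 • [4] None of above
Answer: 1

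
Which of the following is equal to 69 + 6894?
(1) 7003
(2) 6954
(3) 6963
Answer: 3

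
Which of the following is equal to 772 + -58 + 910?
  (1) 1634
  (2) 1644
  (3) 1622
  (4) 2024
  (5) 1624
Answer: 5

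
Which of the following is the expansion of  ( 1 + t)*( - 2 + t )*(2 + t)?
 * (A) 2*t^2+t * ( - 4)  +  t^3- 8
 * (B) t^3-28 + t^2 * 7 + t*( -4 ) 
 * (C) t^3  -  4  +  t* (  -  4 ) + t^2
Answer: C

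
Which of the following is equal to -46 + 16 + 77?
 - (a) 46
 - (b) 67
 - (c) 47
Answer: c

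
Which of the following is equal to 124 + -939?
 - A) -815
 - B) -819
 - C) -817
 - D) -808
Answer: A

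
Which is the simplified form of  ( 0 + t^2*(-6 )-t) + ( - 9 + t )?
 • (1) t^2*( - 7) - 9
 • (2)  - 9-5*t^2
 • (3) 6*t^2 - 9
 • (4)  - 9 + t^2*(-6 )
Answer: 4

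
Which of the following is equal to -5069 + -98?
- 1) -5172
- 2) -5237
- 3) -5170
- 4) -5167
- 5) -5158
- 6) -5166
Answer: 4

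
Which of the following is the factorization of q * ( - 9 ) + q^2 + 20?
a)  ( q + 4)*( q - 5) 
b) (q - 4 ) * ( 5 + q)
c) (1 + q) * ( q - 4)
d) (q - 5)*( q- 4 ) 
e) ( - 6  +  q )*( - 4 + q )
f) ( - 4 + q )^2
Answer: d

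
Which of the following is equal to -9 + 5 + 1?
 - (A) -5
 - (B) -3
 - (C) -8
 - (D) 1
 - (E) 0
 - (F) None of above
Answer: B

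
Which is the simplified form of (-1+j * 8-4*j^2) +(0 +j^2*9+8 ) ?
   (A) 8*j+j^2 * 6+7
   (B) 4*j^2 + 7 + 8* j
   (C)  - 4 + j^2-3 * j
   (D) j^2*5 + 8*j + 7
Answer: D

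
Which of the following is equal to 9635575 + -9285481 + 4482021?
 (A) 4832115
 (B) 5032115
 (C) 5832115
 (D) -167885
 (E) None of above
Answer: A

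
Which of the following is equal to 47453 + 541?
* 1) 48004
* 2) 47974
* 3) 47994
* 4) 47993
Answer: 3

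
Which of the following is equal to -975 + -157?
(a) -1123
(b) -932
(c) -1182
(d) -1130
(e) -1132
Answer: e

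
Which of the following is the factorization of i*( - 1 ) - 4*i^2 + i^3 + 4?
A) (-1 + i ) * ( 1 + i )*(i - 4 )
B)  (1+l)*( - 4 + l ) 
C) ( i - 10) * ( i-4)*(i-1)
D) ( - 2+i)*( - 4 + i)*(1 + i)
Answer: A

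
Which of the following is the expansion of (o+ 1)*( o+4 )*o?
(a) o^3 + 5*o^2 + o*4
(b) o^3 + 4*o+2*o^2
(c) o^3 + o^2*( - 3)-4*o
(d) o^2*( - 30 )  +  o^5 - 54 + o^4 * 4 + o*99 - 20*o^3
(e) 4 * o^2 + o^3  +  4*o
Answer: a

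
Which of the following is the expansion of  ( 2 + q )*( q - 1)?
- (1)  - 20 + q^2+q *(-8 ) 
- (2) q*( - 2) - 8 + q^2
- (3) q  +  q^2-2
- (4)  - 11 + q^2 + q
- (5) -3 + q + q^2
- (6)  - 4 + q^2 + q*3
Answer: 3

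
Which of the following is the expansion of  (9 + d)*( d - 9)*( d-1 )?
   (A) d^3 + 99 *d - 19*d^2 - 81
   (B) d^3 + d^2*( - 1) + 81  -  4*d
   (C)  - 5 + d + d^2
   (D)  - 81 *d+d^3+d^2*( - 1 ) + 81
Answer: D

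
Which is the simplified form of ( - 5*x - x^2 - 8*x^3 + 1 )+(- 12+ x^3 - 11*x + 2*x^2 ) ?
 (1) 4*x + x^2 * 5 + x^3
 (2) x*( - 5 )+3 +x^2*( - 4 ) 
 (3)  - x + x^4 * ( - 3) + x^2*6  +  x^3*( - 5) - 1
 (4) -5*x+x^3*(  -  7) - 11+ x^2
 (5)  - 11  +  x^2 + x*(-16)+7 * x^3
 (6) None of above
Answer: 6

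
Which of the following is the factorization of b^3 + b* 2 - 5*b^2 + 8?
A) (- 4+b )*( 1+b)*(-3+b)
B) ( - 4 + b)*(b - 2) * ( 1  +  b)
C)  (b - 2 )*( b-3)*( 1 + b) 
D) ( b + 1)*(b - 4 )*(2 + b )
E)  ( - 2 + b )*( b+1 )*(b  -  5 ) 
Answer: B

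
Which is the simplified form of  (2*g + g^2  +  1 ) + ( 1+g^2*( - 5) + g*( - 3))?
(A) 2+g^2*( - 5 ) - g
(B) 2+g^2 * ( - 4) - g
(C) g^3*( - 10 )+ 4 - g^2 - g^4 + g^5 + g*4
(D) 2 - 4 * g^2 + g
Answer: B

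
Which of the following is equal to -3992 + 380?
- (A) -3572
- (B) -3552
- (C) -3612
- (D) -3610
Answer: C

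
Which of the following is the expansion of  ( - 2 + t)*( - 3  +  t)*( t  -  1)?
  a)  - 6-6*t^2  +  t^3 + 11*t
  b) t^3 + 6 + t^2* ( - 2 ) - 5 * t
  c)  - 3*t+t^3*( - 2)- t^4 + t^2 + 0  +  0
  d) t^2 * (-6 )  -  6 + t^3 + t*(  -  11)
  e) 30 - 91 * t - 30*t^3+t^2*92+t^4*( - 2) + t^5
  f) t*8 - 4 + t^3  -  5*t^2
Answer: a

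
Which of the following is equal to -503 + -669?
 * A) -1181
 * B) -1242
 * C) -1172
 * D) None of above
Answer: C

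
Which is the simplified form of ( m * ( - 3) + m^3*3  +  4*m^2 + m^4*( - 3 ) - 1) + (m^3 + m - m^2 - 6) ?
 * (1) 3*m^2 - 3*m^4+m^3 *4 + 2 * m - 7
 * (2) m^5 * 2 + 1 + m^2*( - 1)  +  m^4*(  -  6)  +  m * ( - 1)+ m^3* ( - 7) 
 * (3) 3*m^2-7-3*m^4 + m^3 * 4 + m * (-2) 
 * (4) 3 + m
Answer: 3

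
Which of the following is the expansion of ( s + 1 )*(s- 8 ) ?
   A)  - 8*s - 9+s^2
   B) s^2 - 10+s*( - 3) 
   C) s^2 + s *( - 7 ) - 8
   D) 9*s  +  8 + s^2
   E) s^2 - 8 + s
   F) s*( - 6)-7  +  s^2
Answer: C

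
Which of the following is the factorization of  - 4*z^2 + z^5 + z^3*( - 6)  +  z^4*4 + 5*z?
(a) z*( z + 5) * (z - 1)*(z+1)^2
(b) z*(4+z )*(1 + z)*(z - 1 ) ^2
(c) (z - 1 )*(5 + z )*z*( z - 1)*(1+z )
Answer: c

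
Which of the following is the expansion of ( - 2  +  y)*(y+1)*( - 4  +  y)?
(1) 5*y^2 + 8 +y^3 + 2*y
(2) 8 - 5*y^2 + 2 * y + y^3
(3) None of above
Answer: 2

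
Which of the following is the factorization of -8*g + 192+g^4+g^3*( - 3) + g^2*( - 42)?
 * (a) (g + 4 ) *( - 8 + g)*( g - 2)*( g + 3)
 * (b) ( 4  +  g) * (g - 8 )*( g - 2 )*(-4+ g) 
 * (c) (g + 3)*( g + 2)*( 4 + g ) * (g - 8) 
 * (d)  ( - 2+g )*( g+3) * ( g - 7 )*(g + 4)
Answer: a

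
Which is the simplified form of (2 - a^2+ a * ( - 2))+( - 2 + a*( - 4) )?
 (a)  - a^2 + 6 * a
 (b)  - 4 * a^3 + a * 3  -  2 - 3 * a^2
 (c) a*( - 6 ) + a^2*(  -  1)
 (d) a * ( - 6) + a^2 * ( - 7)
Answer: c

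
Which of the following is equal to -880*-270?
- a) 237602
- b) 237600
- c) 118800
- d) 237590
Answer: b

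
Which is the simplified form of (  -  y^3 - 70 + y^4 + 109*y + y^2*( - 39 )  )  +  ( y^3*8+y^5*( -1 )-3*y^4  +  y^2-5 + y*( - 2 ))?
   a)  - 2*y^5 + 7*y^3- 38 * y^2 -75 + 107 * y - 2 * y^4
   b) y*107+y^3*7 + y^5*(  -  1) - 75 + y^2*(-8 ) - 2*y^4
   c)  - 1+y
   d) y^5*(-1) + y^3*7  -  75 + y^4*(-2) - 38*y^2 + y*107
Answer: d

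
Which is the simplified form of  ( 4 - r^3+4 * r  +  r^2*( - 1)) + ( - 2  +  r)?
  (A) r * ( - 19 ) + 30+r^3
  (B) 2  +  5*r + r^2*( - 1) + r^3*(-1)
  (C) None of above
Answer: B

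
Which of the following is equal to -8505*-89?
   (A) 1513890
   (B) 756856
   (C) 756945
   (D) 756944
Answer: C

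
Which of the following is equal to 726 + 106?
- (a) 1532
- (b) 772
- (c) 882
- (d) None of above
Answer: d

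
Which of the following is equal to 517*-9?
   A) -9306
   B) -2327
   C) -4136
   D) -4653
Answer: D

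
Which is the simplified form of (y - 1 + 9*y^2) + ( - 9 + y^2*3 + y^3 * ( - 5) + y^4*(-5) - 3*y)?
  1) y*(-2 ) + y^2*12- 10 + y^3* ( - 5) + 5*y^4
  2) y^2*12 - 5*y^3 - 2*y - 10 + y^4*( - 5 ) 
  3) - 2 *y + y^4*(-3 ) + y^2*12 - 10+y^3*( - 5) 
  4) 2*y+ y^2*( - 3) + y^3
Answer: 2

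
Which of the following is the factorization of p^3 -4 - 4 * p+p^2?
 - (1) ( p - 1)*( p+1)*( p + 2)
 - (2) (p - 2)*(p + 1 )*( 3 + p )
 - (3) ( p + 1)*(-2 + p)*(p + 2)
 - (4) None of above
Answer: 3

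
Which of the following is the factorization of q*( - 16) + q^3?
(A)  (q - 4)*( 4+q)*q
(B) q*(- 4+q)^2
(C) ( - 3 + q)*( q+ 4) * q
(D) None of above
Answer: A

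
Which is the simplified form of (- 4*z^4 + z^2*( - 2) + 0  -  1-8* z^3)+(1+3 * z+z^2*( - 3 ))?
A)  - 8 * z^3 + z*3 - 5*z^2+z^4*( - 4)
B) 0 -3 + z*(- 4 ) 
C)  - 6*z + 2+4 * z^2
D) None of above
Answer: A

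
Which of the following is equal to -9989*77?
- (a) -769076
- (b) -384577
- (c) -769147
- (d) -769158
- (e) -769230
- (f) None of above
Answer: f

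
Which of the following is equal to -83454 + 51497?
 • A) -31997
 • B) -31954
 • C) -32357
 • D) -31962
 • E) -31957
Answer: E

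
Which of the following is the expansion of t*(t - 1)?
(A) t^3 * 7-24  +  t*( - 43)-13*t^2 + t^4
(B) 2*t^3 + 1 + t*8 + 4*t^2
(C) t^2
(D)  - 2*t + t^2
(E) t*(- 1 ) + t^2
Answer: E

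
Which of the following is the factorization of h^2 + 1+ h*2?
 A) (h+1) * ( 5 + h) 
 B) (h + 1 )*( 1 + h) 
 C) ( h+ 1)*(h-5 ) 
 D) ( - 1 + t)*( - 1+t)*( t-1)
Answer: B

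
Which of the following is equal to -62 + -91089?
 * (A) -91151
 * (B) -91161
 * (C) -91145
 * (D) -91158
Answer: A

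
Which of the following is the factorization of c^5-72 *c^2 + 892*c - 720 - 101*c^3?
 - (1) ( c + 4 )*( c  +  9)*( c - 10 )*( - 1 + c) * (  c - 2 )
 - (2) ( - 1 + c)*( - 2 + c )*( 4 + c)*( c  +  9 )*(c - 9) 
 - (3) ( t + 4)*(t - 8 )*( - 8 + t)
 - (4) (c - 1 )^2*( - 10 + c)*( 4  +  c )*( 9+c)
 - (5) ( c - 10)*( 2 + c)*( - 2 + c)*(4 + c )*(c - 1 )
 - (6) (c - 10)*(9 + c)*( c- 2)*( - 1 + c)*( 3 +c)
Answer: 1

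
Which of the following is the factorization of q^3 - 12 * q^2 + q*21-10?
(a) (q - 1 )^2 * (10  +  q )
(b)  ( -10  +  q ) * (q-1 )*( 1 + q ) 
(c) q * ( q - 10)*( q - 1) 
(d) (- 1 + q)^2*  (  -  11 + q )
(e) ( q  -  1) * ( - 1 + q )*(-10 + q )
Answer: e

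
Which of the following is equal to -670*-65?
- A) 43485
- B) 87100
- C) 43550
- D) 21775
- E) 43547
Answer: C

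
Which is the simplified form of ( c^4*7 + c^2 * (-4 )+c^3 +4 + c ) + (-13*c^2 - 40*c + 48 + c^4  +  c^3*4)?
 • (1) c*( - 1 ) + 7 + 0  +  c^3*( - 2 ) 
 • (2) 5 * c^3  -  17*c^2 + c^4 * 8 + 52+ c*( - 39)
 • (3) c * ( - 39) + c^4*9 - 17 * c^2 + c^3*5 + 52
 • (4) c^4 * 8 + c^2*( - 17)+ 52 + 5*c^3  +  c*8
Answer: 2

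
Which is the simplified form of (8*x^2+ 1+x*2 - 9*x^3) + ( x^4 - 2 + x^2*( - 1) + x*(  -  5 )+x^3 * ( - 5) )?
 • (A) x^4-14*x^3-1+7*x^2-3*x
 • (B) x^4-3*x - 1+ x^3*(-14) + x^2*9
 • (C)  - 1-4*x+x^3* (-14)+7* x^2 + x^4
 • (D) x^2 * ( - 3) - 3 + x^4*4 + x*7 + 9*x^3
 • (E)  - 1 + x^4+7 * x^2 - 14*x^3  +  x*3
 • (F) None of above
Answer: A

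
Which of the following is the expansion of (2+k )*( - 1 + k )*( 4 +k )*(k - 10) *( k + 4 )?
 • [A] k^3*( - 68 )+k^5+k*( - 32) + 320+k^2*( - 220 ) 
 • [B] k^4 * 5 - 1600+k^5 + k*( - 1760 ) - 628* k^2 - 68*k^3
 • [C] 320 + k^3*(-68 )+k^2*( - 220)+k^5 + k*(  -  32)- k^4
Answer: C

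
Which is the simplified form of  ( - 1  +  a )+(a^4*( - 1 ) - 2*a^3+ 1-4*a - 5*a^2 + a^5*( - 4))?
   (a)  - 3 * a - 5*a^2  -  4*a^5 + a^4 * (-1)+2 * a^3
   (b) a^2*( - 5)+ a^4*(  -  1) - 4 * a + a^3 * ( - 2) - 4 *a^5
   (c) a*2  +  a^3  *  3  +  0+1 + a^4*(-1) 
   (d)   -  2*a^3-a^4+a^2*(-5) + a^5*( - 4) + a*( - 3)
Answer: d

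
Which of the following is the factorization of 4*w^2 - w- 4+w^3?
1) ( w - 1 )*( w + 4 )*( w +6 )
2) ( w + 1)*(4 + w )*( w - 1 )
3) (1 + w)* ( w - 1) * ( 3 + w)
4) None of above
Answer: 2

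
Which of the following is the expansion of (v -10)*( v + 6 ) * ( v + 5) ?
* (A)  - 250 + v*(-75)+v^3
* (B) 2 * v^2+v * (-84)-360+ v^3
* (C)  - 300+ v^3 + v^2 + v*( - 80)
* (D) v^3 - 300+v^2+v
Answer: C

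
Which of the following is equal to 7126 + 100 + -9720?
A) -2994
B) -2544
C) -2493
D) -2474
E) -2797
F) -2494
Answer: F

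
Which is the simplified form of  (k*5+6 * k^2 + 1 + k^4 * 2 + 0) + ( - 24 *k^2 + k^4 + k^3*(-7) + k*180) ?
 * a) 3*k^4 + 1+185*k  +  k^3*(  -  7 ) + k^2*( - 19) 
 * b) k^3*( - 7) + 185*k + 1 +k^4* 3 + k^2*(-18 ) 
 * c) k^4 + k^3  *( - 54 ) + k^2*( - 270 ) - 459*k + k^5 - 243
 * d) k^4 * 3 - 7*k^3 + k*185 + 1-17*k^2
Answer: b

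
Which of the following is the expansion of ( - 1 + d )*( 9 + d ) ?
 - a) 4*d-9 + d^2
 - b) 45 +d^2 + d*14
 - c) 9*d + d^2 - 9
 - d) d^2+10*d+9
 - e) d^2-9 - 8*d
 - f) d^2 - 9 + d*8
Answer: f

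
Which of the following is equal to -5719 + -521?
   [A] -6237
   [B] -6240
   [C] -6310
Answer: B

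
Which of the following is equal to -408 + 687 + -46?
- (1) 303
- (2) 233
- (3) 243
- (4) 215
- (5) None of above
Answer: 2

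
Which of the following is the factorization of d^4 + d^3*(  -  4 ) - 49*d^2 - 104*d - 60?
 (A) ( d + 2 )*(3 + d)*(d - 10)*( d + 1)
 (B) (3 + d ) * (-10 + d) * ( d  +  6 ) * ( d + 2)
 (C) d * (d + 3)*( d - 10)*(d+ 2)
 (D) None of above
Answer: A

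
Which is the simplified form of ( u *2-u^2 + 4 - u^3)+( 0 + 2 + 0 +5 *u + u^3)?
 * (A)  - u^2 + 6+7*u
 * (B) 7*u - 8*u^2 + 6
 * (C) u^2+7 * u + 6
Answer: A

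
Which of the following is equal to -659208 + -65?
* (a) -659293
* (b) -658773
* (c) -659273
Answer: c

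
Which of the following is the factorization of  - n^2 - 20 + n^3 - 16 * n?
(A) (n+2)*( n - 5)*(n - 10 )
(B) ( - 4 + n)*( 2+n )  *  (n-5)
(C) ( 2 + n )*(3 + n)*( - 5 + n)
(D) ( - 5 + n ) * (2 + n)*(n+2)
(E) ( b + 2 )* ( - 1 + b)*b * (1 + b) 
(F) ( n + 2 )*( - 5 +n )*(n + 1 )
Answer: D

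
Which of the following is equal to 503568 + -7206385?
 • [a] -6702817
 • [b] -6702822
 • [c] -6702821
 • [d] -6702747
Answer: a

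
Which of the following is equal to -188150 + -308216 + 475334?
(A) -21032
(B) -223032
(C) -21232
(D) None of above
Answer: A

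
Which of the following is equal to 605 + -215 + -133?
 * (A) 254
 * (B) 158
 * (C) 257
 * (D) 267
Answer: C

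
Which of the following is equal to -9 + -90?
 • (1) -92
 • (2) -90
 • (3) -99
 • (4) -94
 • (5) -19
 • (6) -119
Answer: 3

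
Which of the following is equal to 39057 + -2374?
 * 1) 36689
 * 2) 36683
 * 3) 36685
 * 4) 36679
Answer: 2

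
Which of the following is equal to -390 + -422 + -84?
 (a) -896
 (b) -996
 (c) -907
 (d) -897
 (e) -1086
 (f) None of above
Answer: a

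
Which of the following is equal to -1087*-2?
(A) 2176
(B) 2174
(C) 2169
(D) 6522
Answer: B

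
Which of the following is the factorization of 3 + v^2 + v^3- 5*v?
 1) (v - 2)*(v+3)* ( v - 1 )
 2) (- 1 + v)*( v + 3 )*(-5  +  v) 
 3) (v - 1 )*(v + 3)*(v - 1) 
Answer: 3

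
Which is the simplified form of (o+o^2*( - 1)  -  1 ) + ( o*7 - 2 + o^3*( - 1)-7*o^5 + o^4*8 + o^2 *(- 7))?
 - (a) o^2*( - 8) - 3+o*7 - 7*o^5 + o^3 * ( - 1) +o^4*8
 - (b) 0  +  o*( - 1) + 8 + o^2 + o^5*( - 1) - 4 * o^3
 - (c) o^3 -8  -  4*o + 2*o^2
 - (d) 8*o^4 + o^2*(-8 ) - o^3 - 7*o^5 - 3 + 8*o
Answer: d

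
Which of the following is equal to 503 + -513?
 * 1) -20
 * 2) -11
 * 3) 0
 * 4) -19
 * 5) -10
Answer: 5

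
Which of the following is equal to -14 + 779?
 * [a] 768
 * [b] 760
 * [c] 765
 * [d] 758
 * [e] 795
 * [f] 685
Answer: c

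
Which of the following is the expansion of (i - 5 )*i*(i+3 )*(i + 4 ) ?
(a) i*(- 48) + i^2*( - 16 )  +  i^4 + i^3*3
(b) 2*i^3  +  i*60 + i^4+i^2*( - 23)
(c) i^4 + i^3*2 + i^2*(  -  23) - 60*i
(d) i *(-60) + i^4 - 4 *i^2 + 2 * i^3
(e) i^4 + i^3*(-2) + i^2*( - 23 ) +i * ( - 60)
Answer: c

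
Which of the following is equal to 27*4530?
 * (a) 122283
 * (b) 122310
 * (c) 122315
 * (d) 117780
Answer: b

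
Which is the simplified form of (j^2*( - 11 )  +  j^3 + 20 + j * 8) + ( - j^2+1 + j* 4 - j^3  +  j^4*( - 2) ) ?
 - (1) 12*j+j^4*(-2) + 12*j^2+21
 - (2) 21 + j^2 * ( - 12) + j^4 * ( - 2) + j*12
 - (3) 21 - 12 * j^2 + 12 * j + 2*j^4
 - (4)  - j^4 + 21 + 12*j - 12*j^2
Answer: 2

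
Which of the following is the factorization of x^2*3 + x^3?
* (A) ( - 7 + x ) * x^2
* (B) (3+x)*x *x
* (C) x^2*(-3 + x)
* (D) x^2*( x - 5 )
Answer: B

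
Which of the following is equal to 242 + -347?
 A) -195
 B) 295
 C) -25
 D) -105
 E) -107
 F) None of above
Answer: D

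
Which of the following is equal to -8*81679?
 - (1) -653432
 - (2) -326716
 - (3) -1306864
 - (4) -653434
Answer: 1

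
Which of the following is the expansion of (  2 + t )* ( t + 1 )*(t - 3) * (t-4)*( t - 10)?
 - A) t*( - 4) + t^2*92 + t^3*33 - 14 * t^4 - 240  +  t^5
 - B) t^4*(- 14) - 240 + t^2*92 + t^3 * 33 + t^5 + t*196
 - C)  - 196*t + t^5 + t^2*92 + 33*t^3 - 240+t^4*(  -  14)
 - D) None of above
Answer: C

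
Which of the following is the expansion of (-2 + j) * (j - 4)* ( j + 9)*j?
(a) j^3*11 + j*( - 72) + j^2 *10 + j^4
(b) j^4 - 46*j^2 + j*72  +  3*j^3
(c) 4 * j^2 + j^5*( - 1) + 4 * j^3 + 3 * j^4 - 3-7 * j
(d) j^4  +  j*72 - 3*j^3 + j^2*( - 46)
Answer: b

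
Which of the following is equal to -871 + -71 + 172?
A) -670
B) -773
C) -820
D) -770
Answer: D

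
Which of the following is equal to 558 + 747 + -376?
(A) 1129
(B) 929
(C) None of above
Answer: B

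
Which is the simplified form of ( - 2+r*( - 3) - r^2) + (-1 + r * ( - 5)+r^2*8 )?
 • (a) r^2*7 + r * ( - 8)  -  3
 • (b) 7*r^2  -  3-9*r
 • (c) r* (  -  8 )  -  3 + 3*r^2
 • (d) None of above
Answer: a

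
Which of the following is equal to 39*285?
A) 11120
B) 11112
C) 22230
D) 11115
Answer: D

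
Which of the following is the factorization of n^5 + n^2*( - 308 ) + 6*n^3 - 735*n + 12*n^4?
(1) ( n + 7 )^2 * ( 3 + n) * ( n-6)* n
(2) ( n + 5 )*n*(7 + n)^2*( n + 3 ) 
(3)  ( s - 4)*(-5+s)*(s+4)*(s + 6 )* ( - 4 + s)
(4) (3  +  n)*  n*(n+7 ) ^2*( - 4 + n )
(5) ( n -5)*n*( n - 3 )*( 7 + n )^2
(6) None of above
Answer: 6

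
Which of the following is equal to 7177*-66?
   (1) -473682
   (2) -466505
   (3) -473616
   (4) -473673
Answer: 1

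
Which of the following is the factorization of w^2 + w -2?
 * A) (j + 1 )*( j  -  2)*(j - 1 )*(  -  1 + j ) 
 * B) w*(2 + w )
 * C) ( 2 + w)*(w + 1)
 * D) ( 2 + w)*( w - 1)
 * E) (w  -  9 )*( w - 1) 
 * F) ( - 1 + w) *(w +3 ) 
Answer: D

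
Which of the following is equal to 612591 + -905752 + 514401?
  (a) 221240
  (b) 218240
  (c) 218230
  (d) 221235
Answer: a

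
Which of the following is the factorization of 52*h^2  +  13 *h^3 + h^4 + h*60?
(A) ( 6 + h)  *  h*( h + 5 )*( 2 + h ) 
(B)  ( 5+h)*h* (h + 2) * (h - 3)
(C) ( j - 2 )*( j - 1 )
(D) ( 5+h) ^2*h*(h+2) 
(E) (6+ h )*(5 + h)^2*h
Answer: A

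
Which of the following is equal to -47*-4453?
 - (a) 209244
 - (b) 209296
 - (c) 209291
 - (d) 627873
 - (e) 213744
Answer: c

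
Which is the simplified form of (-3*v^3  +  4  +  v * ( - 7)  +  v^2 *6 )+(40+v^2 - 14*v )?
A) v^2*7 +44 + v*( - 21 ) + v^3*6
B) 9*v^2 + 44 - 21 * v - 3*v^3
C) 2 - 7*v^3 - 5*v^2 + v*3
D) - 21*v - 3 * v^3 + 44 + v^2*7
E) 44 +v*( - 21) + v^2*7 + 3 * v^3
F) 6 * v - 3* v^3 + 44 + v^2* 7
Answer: D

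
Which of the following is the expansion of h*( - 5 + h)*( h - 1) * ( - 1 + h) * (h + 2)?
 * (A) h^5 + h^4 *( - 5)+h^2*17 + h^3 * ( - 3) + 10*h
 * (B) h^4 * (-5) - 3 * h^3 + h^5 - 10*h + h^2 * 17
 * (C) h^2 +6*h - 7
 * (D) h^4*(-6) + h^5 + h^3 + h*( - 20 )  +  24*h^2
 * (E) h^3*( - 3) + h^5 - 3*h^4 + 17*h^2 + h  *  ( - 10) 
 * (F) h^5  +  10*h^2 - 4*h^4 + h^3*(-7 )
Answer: B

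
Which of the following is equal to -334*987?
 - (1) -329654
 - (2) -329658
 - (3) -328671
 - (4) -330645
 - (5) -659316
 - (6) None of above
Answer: 2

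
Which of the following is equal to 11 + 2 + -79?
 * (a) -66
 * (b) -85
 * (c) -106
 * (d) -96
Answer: a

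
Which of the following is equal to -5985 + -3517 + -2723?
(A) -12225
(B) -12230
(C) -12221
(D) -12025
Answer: A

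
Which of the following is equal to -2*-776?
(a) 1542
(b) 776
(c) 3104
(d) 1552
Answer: d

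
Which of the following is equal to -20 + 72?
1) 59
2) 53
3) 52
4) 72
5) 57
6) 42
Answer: 3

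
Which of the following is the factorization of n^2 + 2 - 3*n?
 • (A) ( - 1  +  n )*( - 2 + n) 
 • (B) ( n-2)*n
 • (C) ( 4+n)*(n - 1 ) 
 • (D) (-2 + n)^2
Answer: A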